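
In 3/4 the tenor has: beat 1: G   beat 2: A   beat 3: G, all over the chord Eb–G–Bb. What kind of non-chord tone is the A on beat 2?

Upper neighbor tone.

The harmony at that moment is Eb major triad (Eb, G, Bb); A is not a chord tone.
It is approached by step up from G and left by step down to G.
Step away and step back to the same note — a neighbor tone (upper neighbor).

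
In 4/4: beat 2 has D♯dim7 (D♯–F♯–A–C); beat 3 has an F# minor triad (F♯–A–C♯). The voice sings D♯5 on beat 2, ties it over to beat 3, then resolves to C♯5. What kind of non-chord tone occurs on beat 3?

The harmony at that moment is F♯ minor triad (F♯, A, C♯); D♯5 is not a chord tone.
It is held over (the same pitch as the preceding D♯5) and left by step down to C♯5.
Held over from the previous chord and resolving down by step — a suspension.

Suspension.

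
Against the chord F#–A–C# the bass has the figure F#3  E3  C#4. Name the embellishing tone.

The harmony at that moment is F# minor triad (F#, A, C#); E3 is not a chord tone.
It is approached by step down from F#3 and left by leap up to C#4.
Step in, leap out — an escape tone.

E3 is an escape tone.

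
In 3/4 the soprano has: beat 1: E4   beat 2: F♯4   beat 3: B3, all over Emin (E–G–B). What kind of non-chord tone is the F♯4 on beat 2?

Escape tone.

The harmony at that moment is E minor triad (E, G, B); F♯4 is not a chord tone.
It is approached by step up from E4 and left by leap down to B3.
Step in, leap out, on a weak beat — an escape tone.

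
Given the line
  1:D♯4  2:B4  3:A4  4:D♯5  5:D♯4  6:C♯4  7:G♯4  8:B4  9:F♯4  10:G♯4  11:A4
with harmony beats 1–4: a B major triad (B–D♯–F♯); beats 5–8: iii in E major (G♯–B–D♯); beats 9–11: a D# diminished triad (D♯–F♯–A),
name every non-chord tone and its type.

A4 (beat 3) — escape tone; C♯4 (beat 6) — escape tone; G♯4 (beat 10) — passing tone.

The harmony at that moment is B major triad (B, D♯, F♯); A4 is not a chord tone.
It is approached by step down from B4 and left by leap up to D♯5.
Step in, leap out — an escape tone.
The harmony at that moment is G♯ minor triad (G♯, B, D♯); C♯4 is not a chord tone.
It is approached by step down from D♯4 and left by leap up to G♯4.
Step in, leap out — an escape tone.
The harmony at that moment is D♯ diminished triad (D♯, F♯, A); G♯4 is not a chord tone.
It is approached by step up from F♯4 and left by step up to A4.
Step in, step out in the same direction — a passing tone.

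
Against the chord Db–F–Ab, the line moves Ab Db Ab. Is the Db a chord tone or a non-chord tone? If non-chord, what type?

Chord tone (the root of Db major triad).

Db major triad contains Db, F, Ab; Db is the root, so it is a chord tone.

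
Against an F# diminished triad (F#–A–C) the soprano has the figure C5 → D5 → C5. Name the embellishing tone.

D5 is a neighbor tone.

The harmony at that moment is F# diminished triad (F#, A, C); D5 is not a chord tone.
It is approached by step up from C5 and left by step down to C5.
Step away and step back to the same note — a neighbor tone (upper neighbor).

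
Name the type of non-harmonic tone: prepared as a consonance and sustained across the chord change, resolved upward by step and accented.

Approach: by preparation — the pitch is first a chord tone, then held (tied or repeated) while the harmony changes under it. Departure: up by step. Metric position: strong.
A prepared dissonance that resolves upward by step — a retardation. (The same figure resolving downward would be a suspension.)

Retardation.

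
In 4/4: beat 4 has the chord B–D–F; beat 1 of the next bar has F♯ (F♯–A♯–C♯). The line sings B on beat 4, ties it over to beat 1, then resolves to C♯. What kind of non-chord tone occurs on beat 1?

Retardation.

The harmony at that moment is F♯ major triad (F♯, A♯, C♯); B is not a chord tone.
It is held over (the same pitch as the preceding B) and left by step up to C♯.
Held over from the previous chord and resolving up by step — a retardation.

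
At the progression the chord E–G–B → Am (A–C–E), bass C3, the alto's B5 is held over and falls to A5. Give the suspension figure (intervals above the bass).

7–6 suspension.

At the second chord the bass is C3. The suspended B5 lies a seventh above the bass; after resolving down by step to A5, the interval above the bass becomes a sixth.
Suspension figures are named by those two intervals: 7–6.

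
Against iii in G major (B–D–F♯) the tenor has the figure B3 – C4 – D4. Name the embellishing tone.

C4 is a passing tone.

The harmony at that moment is B minor triad (B, D, F♯); C4 is not a chord tone.
It is approached by step up from B3 and left by step up to D4.
Step in, step out in the same direction — a passing tone.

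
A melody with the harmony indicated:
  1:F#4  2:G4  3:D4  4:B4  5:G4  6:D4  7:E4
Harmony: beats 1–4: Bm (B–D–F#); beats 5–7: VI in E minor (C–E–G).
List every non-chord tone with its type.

The harmony at that moment is B minor triad (B, D, F#); G4 is not a chord tone.
It is approached by step up from F#4 and left by leap down to D4.
Step in, leap out — an escape tone.
The harmony at that moment is C major triad (C, E, G); D4 is not a chord tone.
It is approached by leap down from G4 and left by step up to E4.
Leap in, step out — an appoggiatura.

G4 (beat 2) — escape tone; D4 (beat 6) — appoggiatura.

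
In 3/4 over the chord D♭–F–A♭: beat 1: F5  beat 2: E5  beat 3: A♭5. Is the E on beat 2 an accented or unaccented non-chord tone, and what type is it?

The harmony at that moment is D♭ major triad (D♭, F, A♭); E5 is not a chord tone.
It is approached by step down from F5 and left by leap up to A♭5.
Step in, leap out — an escape tone.
It falls on a weak beat, so it is unaccented.

Unaccented escape tone.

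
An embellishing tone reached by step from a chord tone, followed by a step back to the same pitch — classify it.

Neighbor tone.

Approach: by step. Departure: by step in the opposite direction, back to the starting pitch.
Stepwise on both sides but reversing to return to the same chord tone — a neighbor tone. (Had it continued onward in the same direction it would be a passing tone instead.)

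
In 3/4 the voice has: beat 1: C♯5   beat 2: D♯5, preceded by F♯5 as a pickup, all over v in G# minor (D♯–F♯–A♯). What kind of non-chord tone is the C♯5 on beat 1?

The harmony at that moment is D♯ minor triad (D♯, F♯, A♯); C♯5 is not a chord tone.
It is approached by leap down from F♯5 and left by step up to D♯5.
Leap in, step out, metrically accented — an appoggiatura.

Appoggiatura.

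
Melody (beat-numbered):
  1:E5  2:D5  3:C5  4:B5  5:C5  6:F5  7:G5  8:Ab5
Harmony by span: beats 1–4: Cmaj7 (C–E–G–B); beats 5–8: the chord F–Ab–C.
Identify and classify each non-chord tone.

The harmony at that moment is C major seventh chord (C, E, G, B); D5 is not a chord tone.
It is approached by step down from E5 and left by step down to C5.
Step in, step out in the same direction — a passing tone.
The harmony at that moment is F minor triad (F, Ab, C); G5 is not a chord tone.
It is approached by step up from F5 and left by step up to Ab5.
Step in, step out in the same direction — a passing tone.

D5 (beat 2) — passing tone; G5 (beat 7) — passing tone.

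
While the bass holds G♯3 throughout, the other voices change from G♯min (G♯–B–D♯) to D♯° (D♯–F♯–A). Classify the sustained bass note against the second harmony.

The harmony at that moment is D♯ diminished triad (D♯, F♯, A); G♯3 is not a chord tone.
It is held over (the same pitch as the preceding G♯3) and then sustained as the same pitch into the next harmony.
Sustained through a change of harmony — a pedal tone.

Pedal tone (pedal point).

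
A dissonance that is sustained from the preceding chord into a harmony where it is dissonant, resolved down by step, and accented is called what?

Suspension.

Approach: by preparation — the pitch is first a chord tone, then held (tied or repeated) while the harmony changes under it. Departure: down by step. Metric position: strong.
A prepared dissonance that resolves downward by step — a suspension. (The same figure resolving upward would be a retardation.)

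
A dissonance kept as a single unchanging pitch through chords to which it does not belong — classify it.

Pedal tone.

Approach: none. Departure: none — a single pitch is sustained while the chords change around it, passing through harmonies that do not contain it.
No melodic motion at all; the dissonance is created entirely by the moving harmonies against the stationary note — a pedal tone (pedal point).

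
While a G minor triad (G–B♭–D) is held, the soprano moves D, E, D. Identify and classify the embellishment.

The harmony at that moment is G minor triad (G, B♭, D); E is not a chord tone.
It is approached by step up from D and left by step down to D.
Step away and step back to the same note — a neighbor tone (upper neighbor).

E is a neighbor tone.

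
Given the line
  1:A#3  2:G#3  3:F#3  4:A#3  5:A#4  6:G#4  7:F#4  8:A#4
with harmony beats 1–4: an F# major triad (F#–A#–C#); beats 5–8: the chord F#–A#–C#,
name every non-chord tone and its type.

G#3 (beat 2) — passing tone; G#4 (beat 6) — passing tone.

The harmony at that moment is F# major triad (F#, A#, C#); G#3 is not a chord tone.
It is approached by step down from A#3 and left by step down to F#3.
Step in, step out in the same direction — a passing tone.
The harmony at that moment is F# major triad (F#, A#, C#); G#4 is not a chord tone.
It is approached by step down from A#4 and left by step down to F#4.
Step in, step out in the same direction — a passing tone.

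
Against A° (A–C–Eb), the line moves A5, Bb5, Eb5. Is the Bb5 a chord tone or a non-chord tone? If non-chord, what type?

Non-chord tone — an escape tone.

The harmony at that moment is A diminished triad (A, C, Eb); Bb5 is not a chord tone.
It is approached by step up from A5 and left by leap down to Eb5.
Step in, leap out — an escape tone.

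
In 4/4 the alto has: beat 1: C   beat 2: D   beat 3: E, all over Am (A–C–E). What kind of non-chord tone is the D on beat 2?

Passing tone.

The harmony at that moment is A minor triad (A, C, E); D is not a chord tone.
It is approached by step up from C and left by step up to E.
Step in, step out in the same direction — a passing tone.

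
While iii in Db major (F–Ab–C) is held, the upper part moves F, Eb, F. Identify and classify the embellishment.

Eb is a neighbor tone.

The harmony at that moment is F minor triad (F, Ab, C); Eb is not a chord tone.
It is approached by step down from F and left by step up to F.
Step away and step back to the same note — a neighbor tone (lower neighbor).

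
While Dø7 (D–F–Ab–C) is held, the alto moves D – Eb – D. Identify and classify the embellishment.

Eb is a neighbor tone.

The harmony at that moment is D half-diminished seventh chord (D, F, Ab, C); Eb is not a chord tone.
It is approached by step up from D and left by step down to D.
Step away and step back to the same note — a neighbor tone (upper neighbor).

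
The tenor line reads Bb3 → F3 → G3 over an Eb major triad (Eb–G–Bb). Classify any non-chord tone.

F3 is an appoggiatura.

The harmony at that moment is Eb major triad (Eb, G, Bb); F3 is not a chord tone.
It is approached by leap down from Bb3 and left by step up to G3.
Leap in, step out — an appoggiatura.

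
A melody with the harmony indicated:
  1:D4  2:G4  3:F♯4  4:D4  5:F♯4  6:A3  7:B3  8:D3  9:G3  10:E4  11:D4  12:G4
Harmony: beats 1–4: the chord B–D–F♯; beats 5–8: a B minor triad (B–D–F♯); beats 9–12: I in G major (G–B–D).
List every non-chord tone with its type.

The harmony at that moment is B minor triad (B, D, F♯); G4 is not a chord tone.
It is approached by leap up from D4 and left by step down to F♯4.
Leap in, step out — an appoggiatura.
The harmony at that moment is B minor triad (B, D, F♯); A3 is not a chord tone.
It is approached by leap down from F♯4 and left by step up to B3.
Leap in, step out — an appoggiatura.
The harmony at that moment is G major triad (G, B, D); E4 is not a chord tone.
It is approached by leap up from G3 and left by step down to D4.
Leap in, step out — an appoggiatura.

G4 (beat 2) — appoggiatura; A3 (beat 6) — appoggiatura; E4 (beat 10) — appoggiatura.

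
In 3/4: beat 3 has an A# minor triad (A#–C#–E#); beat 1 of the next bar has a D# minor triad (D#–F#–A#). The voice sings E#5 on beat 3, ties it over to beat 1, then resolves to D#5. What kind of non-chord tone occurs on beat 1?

Suspension.

The harmony at that moment is D# minor triad (D#, F#, A#); E#5 is not a chord tone.
It is held over (the same pitch as the preceding E#5) and left by step down to D#5.
Held over from the previous chord and resolving down by step — a suspension.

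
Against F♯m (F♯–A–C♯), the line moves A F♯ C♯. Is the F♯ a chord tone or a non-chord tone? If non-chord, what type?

F# minor triad contains F♯, A, C♯; F♯ is the root, so it is a chord tone.

Chord tone (the root of F# minor triad).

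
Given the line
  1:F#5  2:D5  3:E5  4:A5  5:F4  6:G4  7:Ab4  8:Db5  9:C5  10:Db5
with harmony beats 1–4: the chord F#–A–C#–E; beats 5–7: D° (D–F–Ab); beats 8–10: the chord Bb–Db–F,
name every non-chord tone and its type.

The harmony at that moment is F# minor seventh chord (F#, A, C#, E); D5 is not a chord tone.
It is approached by leap down from F#5 and left by step up to E5.
Leap in, step out — an appoggiatura.
The harmony at that moment is D diminished triad (D, F, Ab); G4 is not a chord tone.
It is approached by step up from F4 and left by step up to Ab4.
Step in, step out in the same direction — a passing tone.
The harmony at that moment is Bb minor triad (Bb, Db, F); C5 is not a chord tone.
It is approached by step down from Db5 and left by step up to Db5.
Step away and step back to the same note — a neighbor tone (lower neighbor).

D5 (beat 2) — appoggiatura; G4 (beat 6) — passing tone; C5 (beat 9) — neighbor tone.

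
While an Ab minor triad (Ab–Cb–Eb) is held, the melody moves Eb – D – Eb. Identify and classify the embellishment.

D is a neighbor tone.

The harmony at that moment is Ab minor triad (Ab, Cb, Eb); D is not a chord tone.
It is approached by step down from Eb and left by step up to Eb.
Step away and step back to the same note — a neighbor tone (lower neighbor).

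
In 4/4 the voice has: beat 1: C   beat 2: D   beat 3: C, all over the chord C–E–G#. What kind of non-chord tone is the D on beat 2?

The harmony at that moment is C augmented triad (C, E, G#); D is not a chord tone.
It is approached by step up from C and left by step down to C.
Step away and step back to the same note — a neighbor tone (upper neighbor).

Upper neighbor tone.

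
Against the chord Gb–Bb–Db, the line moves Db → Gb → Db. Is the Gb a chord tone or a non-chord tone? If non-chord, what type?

Gb major triad contains Gb, Bb, Db; Gb is the root, so it is a chord tone.

Chord tone (the root of Gb major triad).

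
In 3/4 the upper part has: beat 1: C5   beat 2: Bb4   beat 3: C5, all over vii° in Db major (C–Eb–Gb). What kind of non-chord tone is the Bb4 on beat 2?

The harmony at that moment is C diminished triad (C, Eb, Gb); Bb4 is not a chord tone.
It is approached by step down from C5 and left by step up to C5.
Step away and step back to the same note — a neighbor tone (lower neighbor).

Lower neighbor tone.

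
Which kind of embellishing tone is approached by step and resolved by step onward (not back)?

Passing tone.

Approach: by step. Departure: by step, continuing in the same direction.
Stepwise on both sides with no change of direction means the note fills in the space between two different chord tones — a passing tone. (Had it turned back to its starting note it would be a neighbor tone instead.)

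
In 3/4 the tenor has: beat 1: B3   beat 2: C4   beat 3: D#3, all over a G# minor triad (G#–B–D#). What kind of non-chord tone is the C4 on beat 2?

Escape tone.

The harmony at that moment is G# minor triad (G#, B, D#); C4 is not a chord tone.
It is approached by step up from B3 and left by leap down to D#3.
Step in, leap out, on a weak beat — an escape tone.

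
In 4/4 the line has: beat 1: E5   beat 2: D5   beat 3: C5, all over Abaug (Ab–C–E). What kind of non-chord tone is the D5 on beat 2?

Passing tone.

The harmony at that moment is Ab augmented triad (Ab, C, E); D5 is not a chord tone.
It is approached by step down from E5 and left by step down to C5.
Step in, step out in the same direction — a passing tone.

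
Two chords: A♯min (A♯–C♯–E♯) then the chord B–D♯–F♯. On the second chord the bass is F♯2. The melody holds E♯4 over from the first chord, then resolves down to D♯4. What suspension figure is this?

7–6 suspension.

At the second chord the bass is F♯2. The suspended E♯4 lies a seventh above the bass; after resolving down by step to D♯4, the interval above the bass becomes a sixth.
Suspension figures are named by those two intervals: 7–6.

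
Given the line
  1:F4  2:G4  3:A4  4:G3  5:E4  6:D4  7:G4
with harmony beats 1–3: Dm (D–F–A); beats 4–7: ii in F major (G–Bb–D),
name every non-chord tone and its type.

G4 (beat 2) — passing tone; E4 (beat 5) — appoggiatura.

The harmony at that moment is D minor triad (D, F, A); G4 is not a chord tone.
It is approached by step up from F4 and left by step up to A4.
Step in, step out in the same direction — a passing tone.
The harmony at that moment is G minor triad (G, Bb, D); E4 is not a chord tone.
It is approached by leap up from G3 and left by step down to D4.
Leap in, step out — an appoggiatura.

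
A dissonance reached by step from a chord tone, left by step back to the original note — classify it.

Approach: by step. Departure: by step in the opposite direction, back to the starting pitch.
Stepwise on both sides but reversing to return to the same chord tone — a neighbor tone. (Had it continued onward in the same direction it would be a passing tone instead.)

Neighbor tone.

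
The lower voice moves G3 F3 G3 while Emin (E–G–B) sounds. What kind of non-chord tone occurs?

The harmony at that moment is E minor triad (E, G, B); F3 is not a chord tone.
It is approached by step down from G3 and left by step up to G3.
Step away and step back to the same note — a neighbor tone (lower neighbor).

F3 is a neighbor tone.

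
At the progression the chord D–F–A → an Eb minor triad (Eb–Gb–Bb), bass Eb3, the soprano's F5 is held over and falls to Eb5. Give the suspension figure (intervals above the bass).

At the second chord the bass is Eb3. The suspended F5 lies a ninth above the bass; after resolving down by step to Eb5, the interval above the bass becomes an octave.
Suspension figures are named by those two intervals: 9–8.

9–8 suspension.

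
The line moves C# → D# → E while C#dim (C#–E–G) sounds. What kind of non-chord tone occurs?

The harmony at that moment is C# diminished triad (C#, E, G); D# is not a chord tone.
It is approached by step up from C# and left by step up to E.
Step in, step out in the same direction — a passing tone.

D# is a passing tone.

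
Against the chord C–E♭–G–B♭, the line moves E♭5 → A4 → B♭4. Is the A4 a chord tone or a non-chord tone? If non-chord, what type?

The harmony at that moment is C minor seventh chord (C, E♭, G, B♭); A4 is not a chord tone.
It is approached by leap down from E♭5 and left by step up to B♭4.
Leap in, step out — an appoggiatura.

Non-chord tone — an appoggiatura.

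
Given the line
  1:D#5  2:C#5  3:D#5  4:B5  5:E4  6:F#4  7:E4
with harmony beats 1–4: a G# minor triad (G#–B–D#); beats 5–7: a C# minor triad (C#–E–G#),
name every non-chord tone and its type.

C#5 (beat 2) — neighbor tone; F#4 (beat 6) — neighbor tone.

The harmony at that moment is G# minor triad (G#, B, D#); C#5 is not a chord tone.
It is approached by step down from D#5 and left by step up to D#5.
Step away and step back to the same note — a neighbor tone (lower neighbor).
The harmony at that moment is C# minor triad (C#, E, G#); F#4 is not a chord tone.
It is approached by step up from E4 and left by step down to E4.
Step away and step back to the same note — a neighbor tone (upper neighbor).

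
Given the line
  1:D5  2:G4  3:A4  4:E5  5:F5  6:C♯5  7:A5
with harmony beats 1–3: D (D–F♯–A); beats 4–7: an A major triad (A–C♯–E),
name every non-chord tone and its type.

G4 (beat 2) — appoggiatura; F5 (beat 5) — escape tone.

The harmony at that moment is D major triad (D, F♯, A); G4 is not a chord tone.
It is approached by leap down from D5 and left by step up to A4.
Leap in, step out — an appoggiatura.
The harmony at that moment is A major triad (A, C♯, E); F5 is not a chord tone.
It is approached by step up from E5 and left by leap down to C♯5.
Step in, leap out — an escape tone.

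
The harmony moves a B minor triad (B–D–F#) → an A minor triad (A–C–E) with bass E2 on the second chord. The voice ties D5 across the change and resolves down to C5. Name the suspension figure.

7–6 suspension.

At the second chord the bass is E2. The suspended D5 lies a seventh above the bass; after resolving down by step to C5, the interval above the bass becomes a sixth.
Suspension figures are named by those two intervals: 7–6.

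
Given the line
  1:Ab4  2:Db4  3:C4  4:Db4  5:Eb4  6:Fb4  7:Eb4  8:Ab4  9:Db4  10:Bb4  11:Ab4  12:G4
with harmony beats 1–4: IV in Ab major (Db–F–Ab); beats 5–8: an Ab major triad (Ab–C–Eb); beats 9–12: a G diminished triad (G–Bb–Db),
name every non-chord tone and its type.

The harmony at that moment is Db major triad (Db, F, Ab); C4 is not a chord tone.
It is approached by step down from Db4 and left by step up to Db4.
Step away and step back to the same note — a neighbor tone (lower neighbor).
The harmony at that moment is Ab major triad (Ab, C, Eb); Fb4 is not a chord tone.
It is approached by step up from Eb4 and left by step down to Eb4.
Step away and step back to the same note — a neighbor tone (upper neighbor).
The harmony at that moment is G diminished triad (G, Bb, Db); Ab4 is not a chord tone.
It is approached by step down from Bb4 and left by step down to G4.
Step in, step out in the same direction — a passing tone.

C4 (beat 3) — neighbor tone; Fb4 (beat 6) — neighbor tone; Ab4 (beat 11) — passing tone.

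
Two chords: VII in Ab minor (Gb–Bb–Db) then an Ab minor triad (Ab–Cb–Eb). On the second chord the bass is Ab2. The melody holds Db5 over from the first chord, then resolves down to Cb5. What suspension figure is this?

At the second chord the bass is Ab2. The suspended Db5 lies a fourth above the bass; after resolving down by step to Cb5, the interval above the bass becomes a third.
Suspension figures are named by those two intervals: 4–3.

4–3 suspension.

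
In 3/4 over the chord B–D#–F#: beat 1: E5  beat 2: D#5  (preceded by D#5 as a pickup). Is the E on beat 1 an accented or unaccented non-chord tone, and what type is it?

The harmony at that moment is B major triad (B, D#, F#); E5 is not a chord tone.
It is approached by step up from D#5 and left by step down to D#5.
Step away and step back to the same note — a neighbor tone (upper neighbor).
It falls on the downbeat, so it is accented.

Accented neighbor tone.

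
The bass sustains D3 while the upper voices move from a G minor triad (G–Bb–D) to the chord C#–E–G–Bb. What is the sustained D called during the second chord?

The harmony at that moment is C# diminished seventh chord (C#, E, G, Bb); D3 is not a chord tone.
It is held over (the same pitch as the preceding D3) and then sustained as the same pitch into the next harmony.
Sustained through a change of harmony — a pedal tone.

Pedal tone (pedal point).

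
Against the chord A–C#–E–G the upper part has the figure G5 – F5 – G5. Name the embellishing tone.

The harmony at that moment is A dominant seventh chord (A, C#, E, G); F5 is not a chord tone.
It is approached by step down from G5 and left by step up to G5.
Step away and step back to the same note — a neighbor tone (lower neighbor).

F5 is a neighbor tone.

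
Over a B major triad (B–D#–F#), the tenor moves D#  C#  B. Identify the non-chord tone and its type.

The harmony at that moment is B major triad (B, D#, F#); C# is not a chord tone.
It is approached by step down from D# and left by step down to B.
Step in, step out in the same direction — a passing tone.

C# is a passing tone.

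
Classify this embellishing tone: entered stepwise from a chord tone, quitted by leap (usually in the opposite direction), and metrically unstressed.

Escape tone.

Approach: by step. Departure: by leap. Metric position: weak.
Step in, leap out, from a weak position — an escape tone (échappée). (It is the mirror image of the appoggiatura, which leaps in and steps out on a strong beat.)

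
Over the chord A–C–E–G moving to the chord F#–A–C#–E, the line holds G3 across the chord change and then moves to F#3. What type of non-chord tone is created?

G3 is a suspension.

The harmony at that moment is F# minor seventh chord (F#, A, C#, E); G3 is not a chord tone.
It is held over (the same pitch as the preceding G3) and left by step down to F#3.
Held over from the previous chord and resolving down by step — a suspension.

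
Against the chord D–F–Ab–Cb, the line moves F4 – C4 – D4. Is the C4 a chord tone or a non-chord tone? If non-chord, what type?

The harmony at that moment is D diminished seventh chord (D, F, Ab, Cb); C4 is not a chord tone.
It is approached by leap down from F4 and left by step up to D4.
Leap in, step out — an appoggiatura.

Non-chord tone — an appoggiatura.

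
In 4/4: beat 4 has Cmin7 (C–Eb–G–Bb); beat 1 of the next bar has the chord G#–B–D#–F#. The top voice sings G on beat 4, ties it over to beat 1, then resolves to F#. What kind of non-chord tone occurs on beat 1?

Suspension.

The harmony at that moment is G# minor seventh chord (G#, B, D#, F#); G is not a chord tone.
It is held over (the same pitch as the preceding G) and left by step down to F#.
Held over from the previous chord and resolving down by step — a suspension.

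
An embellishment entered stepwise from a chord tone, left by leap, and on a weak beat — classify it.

Escape tone.

Approach: by step. Departure: by leap. Metric position: weak.
Step in, leap out, from a weak position — an escape tone (échappée). (It is the mirror image of the appoggiatura, which leaps in and steps out on a strong beat.)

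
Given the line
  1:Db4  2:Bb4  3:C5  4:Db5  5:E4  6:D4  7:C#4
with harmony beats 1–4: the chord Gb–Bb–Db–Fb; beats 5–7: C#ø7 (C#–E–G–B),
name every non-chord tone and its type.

C5 (beat 3) — passing tone; D4 (beat 6) — passing tone.

The harmony at that moment is Gb dominant seventh chord (Gb, Bb, Db, Fb); C5 is not a chord tone.
It is approached by step up from Bb4 and left by step up to Db5.
Step in, step out in the same direction — a passing tone.
The harmony at that moment is C# half-diminished seventh chord (C#, E, G, B); D4 is not a chord tone.
It is approached by step down from E4 and left by step down to C#4.
Step in, step out in the same direction — a passing tone.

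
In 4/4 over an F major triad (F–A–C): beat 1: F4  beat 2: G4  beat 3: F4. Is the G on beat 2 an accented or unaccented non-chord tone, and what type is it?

Unaccented neighbor tone.

The harmony at that moment is F major triad (F, A, C); G4 is not a chord tone.
It is approached by step up from F4 and left by step down to F4.
Step away and step back to the same note — a neighbor tone (upper neighbor).
It falls on a weak beat, so it is unaccented.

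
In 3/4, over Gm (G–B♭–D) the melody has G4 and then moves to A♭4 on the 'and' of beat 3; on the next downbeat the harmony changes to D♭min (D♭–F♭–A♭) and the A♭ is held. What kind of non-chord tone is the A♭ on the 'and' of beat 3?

The harmony at that moment is G minor triad (G, B♭, D); A♭4 is not a chord tone.
It is approached by step up from G4 and then sustained as the same pitch into the next harmony.
Arriving early and becoming a chord tone when the harmony changes — an anticipation.

Anticipation.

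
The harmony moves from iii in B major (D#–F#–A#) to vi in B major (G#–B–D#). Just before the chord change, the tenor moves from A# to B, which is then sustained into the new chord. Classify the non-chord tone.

B is an anticipation.

The harmony at that moment is D# minor triad (D#, F#, A#); B is not a chord tone.
It is approached by step up from A# and then sustained as the same pitch into the next harmony.
Arriving early and becoming a chord tone when the harmony changes — an anticipation.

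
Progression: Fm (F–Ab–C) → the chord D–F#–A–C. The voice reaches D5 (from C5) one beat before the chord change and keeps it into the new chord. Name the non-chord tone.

D5 is an anticipation.

The harmony at that moment is F minor triad (F, Ab, C); D5 is not a chord tone.
It is approached by step up from C5 and then sustained as the same pitch into the next harmony.
Arriving early and becoming a chord tone when the harmony changes — an anticipation.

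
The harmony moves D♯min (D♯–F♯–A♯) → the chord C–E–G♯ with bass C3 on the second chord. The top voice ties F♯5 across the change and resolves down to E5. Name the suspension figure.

At the second chord the bass is C3. The suspended F♯5 lies a fourth above the bass; after resolving down by step to E5, the interval above the bass becomes a third.
Suspension figures are named by those two intervals: 4–3.

4–3 suspension.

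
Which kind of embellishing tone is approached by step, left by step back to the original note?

Approach: by step. Departure: by step in the opposite direction, back to the starting pitch.
Stepwise on both sides but reversing to return to the same chord tone — a neighbor tone. (Had it continued onward in the same direction it would be a passing tone instead.)

Neighbor tone.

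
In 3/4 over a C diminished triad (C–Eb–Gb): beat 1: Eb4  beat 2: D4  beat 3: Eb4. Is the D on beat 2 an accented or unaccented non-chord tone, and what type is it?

The harmony at that moment is C diminished triad (C, Eb, Gb); D4 is not a chord tone.
It is approached by step down from Eb4 and left by step up to Eb4.
Step away and step back to the same note — a neighbor tone (lower neighbor).
It falls on a weak beat, so it is unaccented.

Unaccented neighbor tone.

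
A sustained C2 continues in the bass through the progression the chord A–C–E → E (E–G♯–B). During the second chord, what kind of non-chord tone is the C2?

The harmony at that moment is E major triad (E, G♯, B); C2 is not a chord tone.
It is held over (the same pitch as the preceding C2) and then sustained as the same pitch into the next harmony.
Sustained through a change of harmony — a pedal tone.

Pedal tone (pedal point).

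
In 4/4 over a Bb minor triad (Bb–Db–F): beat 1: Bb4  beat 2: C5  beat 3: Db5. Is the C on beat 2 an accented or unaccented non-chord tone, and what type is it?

Unaccented passing tone.

The harmony at that moment is Bb minor triad (Bb, Db, F); C5 is not a chord tone.
It is approached by step up from Bb4 and left by step up to Db5.
Step in, step out in the same direction — a passing tone.
It falls on a weak beat, so it is unaccented.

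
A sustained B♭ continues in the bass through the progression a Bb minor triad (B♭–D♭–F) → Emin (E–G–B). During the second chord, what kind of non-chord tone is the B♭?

The harmony at that moment is E minor triad (E, G, B); B♭ is not a chord tone.
It is held over (the same pitch as the preceding B♭) and then sustained as the same pitch into the next harmony.
Sustained through a change of harmony — a pedal tone.

Pedal tone (pedal point).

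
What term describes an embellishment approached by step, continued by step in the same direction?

Passing tone.

Approach: by step. Departure: by step, continuing in the same direction.
Stepwise on both sides with no change of direction means the note fills in the space between two different chord tones — a passing tone. (Had it turned back to its starting note it would be a neighbor tone instead.)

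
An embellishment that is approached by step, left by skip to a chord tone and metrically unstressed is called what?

Escape tone.

Approach: by step. Departure: by leap. Metric position: weak.
Step in, leap out, from a weak position — an escape tone (échappée). (It is the mirror image of the appoggiatura, which leaps in and steps out on a strong beat.)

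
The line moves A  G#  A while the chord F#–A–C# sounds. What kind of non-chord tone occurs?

The harmony at that moment is F# minor triad (F#, A, C#); G# is not a chord tone.
It is approached by step down from A and left by step up to A.
Step away and step back to the same note — a neighbor tone (lower neighbor).

G# is a neighbor tone.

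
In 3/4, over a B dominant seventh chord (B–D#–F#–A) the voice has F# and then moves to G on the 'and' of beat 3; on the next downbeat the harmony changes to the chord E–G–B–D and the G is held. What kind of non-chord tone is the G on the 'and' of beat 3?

The harmony at that moment is B dominant seventh chord (B, D#, F#, A); G is not a chord tone.
It is approached by step up from F# and then sustained as the same pitch into the next harmony.
Arriving early and becoming a chord tone when the harmony changes — an anticipation.

Anticipation.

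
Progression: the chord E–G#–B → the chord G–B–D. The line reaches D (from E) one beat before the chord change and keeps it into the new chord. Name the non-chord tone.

D is an anticipation.

The harmony at that moment is E major triad (E, G#, B); D is not a chord tone.
It is approached by step down from E and then sustained as the same pitch into the next harmony.
Arriving early and becoming a chord tone when the harmony changes — an anticipation.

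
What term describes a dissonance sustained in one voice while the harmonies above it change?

Pedal tone.

Approach: none. Departure: none — a single pitch is sustained while the chords change around it, passing through harmonies that do not contain it.
No melodic motion at all; the dissonance is created entirely by the moving harmonies against the stationary note — a pedal tone (pedal point).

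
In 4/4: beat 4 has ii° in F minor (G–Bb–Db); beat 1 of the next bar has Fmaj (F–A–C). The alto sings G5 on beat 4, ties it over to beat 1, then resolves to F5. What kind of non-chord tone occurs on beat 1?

The harmony at that moment is F major triad (F, A, C); G5 is not a chord tone.
It is held over (the same pitch as the preceding G5) and left by step down to F5.
Held over from the previous chord and resolving down by step — a suspension.

Suspension.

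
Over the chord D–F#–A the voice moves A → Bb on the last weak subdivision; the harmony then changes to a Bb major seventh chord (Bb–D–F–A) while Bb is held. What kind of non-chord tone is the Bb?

Bb is an anticipation.

The harmony at that moment is D major triad (D, F#, A); Bb is not a chord tone.
It is approached by step up from A and then sustained as the same pitch into the next harmony.
Arriving early and becoming a chord tone when the harmony changes — an anticipation.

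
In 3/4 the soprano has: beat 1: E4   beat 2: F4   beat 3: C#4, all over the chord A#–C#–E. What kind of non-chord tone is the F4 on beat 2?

Escape tone.

The harmony at that moment is A# diminished triad (A#, C#, E); F4 is not a chord tone.
It is approached by step up from E4 and left by leap down to C#4.
Step in, leap out, on a weak beat — an escape tone.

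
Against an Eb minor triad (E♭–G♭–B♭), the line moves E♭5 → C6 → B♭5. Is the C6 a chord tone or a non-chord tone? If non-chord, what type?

The harmony at that moment is E♭ minor triad (E♭, G♭, B♭); C6 is not a chord tone.
It is approached by leap up from E♭5 and left by step down to B♭5.
Leap in, step out — an appoggiatura.

Non-chord tone — an appoggiatura.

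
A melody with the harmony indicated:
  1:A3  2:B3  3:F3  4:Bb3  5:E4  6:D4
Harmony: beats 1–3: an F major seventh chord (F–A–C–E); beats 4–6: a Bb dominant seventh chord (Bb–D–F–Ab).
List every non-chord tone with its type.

B3 (beat 2) — escape tone; E4 (beat 5) — appoggiatura.

The harmony at that moment is F major seventh chord (F, A, C, E); B3 is not a chord tone.
It is approached by step up from A3 and left by leap down to F3.
Step in, leap out — an escape tone.
The harmony at that moment is Bb dominant seventh chord (Bb, D, F, Ab); E4 is not a chord tone.
It is approached by leap up from Bb3 and left by step down to D4.
Leap in, step out — an appoggiatura.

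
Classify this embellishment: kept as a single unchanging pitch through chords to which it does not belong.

Pedal tone.

Approach: none. Departure: none — a single pitch is sustained while the chords change around it, passing through harmonies that do not contain it.
No melodic motion at all; the dissonance is created entirely by the moving harmonies against the stationary note — a pedal tone (pedal point).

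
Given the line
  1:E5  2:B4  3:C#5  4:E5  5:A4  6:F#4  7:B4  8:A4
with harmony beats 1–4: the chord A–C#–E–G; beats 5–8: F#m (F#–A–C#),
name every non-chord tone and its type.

The harmony at that moment is A dominant seventh chord (A, C#, E, G); B4 is not a chord tone.
It is approached by leap down from E5 and left by step up to C#5.
Leap in, step out — an appoggiatura.
The harmony at that moment is F# minor triad (F#, A, C#); B4 is not a chord tone.
It is approached by leap up from F#4 and left by step down to A4.
Leap in, step out — an appoggiatura.

B4 (beat 2) — appoggiatura; B4 (beat 7) — appoggiatura.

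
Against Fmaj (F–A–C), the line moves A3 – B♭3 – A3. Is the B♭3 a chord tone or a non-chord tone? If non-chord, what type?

The harmony at that moment is F major triad (F, A, C); B♭3 is not a chord tone.
It is approached by step up from A3 and left by step down to A3.
Step away and step back to the same note — a neighbor tone (upper neighbor).

Non-chord tone — a neighbor tone.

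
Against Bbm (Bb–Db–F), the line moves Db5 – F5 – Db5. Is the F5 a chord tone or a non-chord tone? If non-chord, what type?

Chord tone (the fifth of Bb minor triad).

Bb minor triad contains Bb, Db, F; F is the fifth, so it is a chord tone.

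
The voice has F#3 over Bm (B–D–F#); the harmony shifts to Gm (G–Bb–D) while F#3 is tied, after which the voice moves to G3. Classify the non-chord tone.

F#3 is a retardation.

The harmony at that moment is G minor triad (G, Bb, D); F#3 is not a chord tone.
It is held over (the same pitch as the preceding F#3) and left by step up to G3.
Held over from the previous chord and resolving up by step — a retardation.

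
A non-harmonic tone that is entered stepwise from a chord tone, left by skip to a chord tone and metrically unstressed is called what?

Approach: by step. Departure: by leap. Metric position: weak.
Step in, leap out, from a weak position — an escape tone (échappée). (It is the mirror image of the appoggiatura, which leaps in and steps out on a strong beat.)

Escape tone.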